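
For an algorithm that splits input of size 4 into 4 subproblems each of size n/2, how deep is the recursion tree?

For divide and conquer with division factor 2:

Problem sizes at each level:
Level 0: 4
Level 1: 2
Level 2: 1

The root is level 0 and the size-1 base case is level 2 (the tree spans levels 0 through 2, i.e. 3 levels counting the root), so the depth is the number of divisions: log_2(4) = 2

The recursion tree depth is log_2(4) = 2. At each level, the problem size is divided by 2, so it takes 2 divisions to reduce to a base case of size 1. The algorithm makes 4 recursive calls at each level.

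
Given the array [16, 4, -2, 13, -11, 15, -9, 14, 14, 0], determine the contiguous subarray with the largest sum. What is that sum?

Using Kadane's algorithm on [16, 4, -2, 13, -11, 15, -9, 14, 14, 0]:

Scanning through the array:
Position 1 (value 4): max_ending_here = 20, max_so_far = 20
Position 2 (value -2): max_ending_here = 18, max_so_far = 20
Position 3 (value 13): max_ending_here = 31, max_so_far = 31
Position 4 (value -11): max_ending_here = 20, max_so_far = 31
Position 5 (value 15): max_ending_here = 35, max_so_far = 35
Position 6 (value -9): max_ending_here = 26, max_so_far = 35
Position 7 (value 14): max_ending_here = 40, max_so_far = 40
Position 8 (value 14): max_ending_here = 54, max_so_far = 54
Position 9 (value 0): max_ending_here = 54, max_so_far = 54

Maximum subarray: [16, 4, -2, 13, -11, 15, -9, 14, 14]
Maximum sum: 54

The maximum subarray is [16, 4, -2, 13, -11, 15, -9, 14, 14] with sum 54. This subarray runs from index 0 to index 8.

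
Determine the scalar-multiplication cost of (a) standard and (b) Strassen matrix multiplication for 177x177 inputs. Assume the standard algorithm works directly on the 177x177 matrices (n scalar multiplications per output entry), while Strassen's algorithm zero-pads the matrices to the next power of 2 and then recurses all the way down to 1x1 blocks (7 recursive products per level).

Matrix multiplication for 177x177 matrices:

Strassen's algorithm requires power-of-2 dimensions. Pad 177x177 to 256x256 (next power of 2).

Standard algorithm: 177^3 = 5545233 multiplications
Strassen's algorithm: 7^(log2(256)) = 7^8 = 5764801 multiplications
Difference: 5545233 - 5764801 = -219568 (Strassen uses MORE here due to padding overhead — for small or just-over-power-of-2 n, padding can outweigh the per-level savings)

Standard: 5545233 multiplications (177^3). Strassen: 5764801 multiplications (7^8, after padding to 256x256). Strassen reduces 8 recursive multiplications to 7 at each level.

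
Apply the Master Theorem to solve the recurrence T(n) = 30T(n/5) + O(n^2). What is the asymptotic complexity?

Master Theorem for T(n) = 30T(n/5) + O(n^2):

a = 30, b = 5, c = 2
log_b(a) = log_5(30) = 2.1133

Case 1: c = 2 < log_5(30) = 2.1133
T(n) = O(n^(log_5 30))

For T(n) = 30T(n/5) + O(n^2): log_5(30) = 2.1133. This is Case 1 of the Master Theorem (c < log_b(a), work dominated by leaves), giving O(n^(log_5 30)).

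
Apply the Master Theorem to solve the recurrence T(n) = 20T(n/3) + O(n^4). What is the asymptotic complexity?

Master Theorem for T(n) = 20T(n/3) + O(n^4):

a = 20, b = 3, c = 4
log_b(a) = log_3(20) = 2.7268

Case 3: c = 4 > log_3(20) = 2.7268
T(n) = O(n^4) = O(n^4)

For T(n) = 20T(n/3) + O(n^4): log_3(20) = 2.7268. This is Case 3 of the Master Theorem (c > log_b(a), work dominated by root), giving O(n^4).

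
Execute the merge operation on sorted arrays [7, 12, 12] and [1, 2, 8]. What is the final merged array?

Merging process:

Compare 7 vs 1: take 1 from right. Merged: [1]
Compare 7 vs 2: take 2 from right. Merged: [1, 2]
Compare 7 vs 8: take 7 from left. Merged: [1, 2, 7]
Compare 12 vs 8: take 8 from right. Merged: [1, 2, 7, 8]
Append remaining from left: [12, 12]. Merged: [1, 2, 7, 8, 12, 12]

Final merged array: [1, 2, 7, 8, 12, 12]
Total comparisons: 4

The merged array is [1, 2, 7, 8, 12, 12], requiring 4 comparisons. The merge step runs in O(n) time where n is the total number of elements.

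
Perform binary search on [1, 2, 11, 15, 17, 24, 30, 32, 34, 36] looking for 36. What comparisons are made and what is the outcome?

Binary search for 36 in [1, 2, 11, 15, 17, 24, 30, 32, 34, 36]:

lo=0, hi=9, mid=4, arr[mid]=17 -> 17 < 36, search right half
lo=5, hi=9, mid=7, arr[mid]=32 -> 32 < 36, search right half
lo=8, hi=9, mid=8, arr[mid]=34 -> 34 < 36, search right half
lo=9, hi=9, mid=9, arr[mid]=36 -> Found target at index 9!

Binary search finds 36 at index 9 after 4 comparisons. The search repeatedly halves the search space by comparing with the middle element.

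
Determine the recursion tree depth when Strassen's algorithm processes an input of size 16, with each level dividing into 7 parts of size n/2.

For divide and conquer with division factor 2:

Problem sizes at each level:
Level 0: 16
Level 1: 8
Level 2: 4
Level 3: 2
Level 4: 1

The root is level 0 and the size-1 base case is level 4 (the tree spans levels 0 through 4, i.e. 5 levels counting the root), so the depth is the number of divisions: log_2(16) = 4

The recursion tree depth is log_2(16) = 4. At each level, the problem size is divided by 2, so it takes 4 divisions to reduce to a base case of size 1. The algorithm makes 7 recursive calls at each level.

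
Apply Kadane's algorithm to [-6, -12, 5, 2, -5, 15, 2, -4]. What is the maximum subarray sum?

Using Kadane's algorithm on [-6, -12, 5, 2, -5, 15, 2, -4]:

Scanning through the array:
Position 1 (value -12): max_ending_here = -12, max_so_far = -6
Position 2 (value 5): max_ending_here = 5, max_so_far = 5
Position 3 (value 2): max_ending_here = 7, max_so_far = 7
Position 4 (value -5): max_ending_here = 2, max_so_far = 7
Position 5 (value 15): max_ending_here = 17, max_so_far = 17
Position 6 (value 2): max_ending_here = 19, max_so_far = 19
Position 7 (value -4): max_ending_here = 15, max_so_far = 19

Maximum subarray: [5, 2, -5, 15, 2]
Maximum sum: 19

The maximum subarray is [5, 2, -5, 15, 2] with sum 19. This subarray runs from index 2 to index 6.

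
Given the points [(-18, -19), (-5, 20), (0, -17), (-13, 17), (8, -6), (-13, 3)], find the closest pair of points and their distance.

Computing all pairwise distances among 6 points:

d((-18, -19), (-5, 20)) = 41.1096
d((-18, -19), (0, -17)) = 18.1108
d((-18, -19), (-13, 17)) = 36.3456
d((-18, -19), (8, -6)) = 29.0689
d((-18, -19), (-13, 3)) = 22.561
d((-5, 20), (0, -17)) = 37.3363
d((-5, 20), (-13, 17)) = 8.544 <-- minimum
d((-5, 20), (8, -6)) = 29.0689
d((-5, 20), (-13, 3)) = 18.7883
d((0, -17), (-13, 17)) = 36.4005
d((0, -17), (8, -6)) = 13.6015
d((0, -17), (-13, 3)) = 23.8537
d((-13, 17), (8, -6)) = 31.1448
d((-13, 17), (-13, 3)) = 14.0
d((8, -6), (-13, 3)) = 22.8473

Closest pair: (-5, 20) and (-13, 17) with distance 8.544

The closest pair is (-5, 20) and (-13, 17) with Euclidean distance 8.544. For 6 points, brute-force pairwise comparison is shown above. For large n, the divide-and-conquer algorithm (sort by x, recurse on halves, check the dividing strip) achieves O(n log n).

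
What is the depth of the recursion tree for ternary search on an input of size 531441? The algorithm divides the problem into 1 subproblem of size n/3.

For divide and conquer with division factor 3:

Problem sizes at each level:
Level 0: 531441
Level 1: 177147
Level 2: 59049
Level 3: 19683
Level 4: 6561
Level 5: 2187
Level 6: 729
Level 7: 243
Level 8: 81
Level 9: 27
Level 10: 9
Level 11: 3
Level 12: 1

The root is level 0 and the size-1 base case is level 12 (the tree spans levels 0 through 12, i.e. 13 levels counting the root), so the depth is the number of divisions: log_3(531441) = 12

The recursion tree depth is log_3(531441) = 12. At each level, the problem size is divided by 3, so it takes 12 divisions to reduce to a base case of size 1. The algorithm makes 1 recursive call at each level.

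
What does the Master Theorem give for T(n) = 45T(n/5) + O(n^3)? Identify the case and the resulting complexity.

Master Theorem for T(n) = 45T(n/5) + O(n^3):

a = 45, b = 5, c = 3
log_b(a) = log_5(45) = 2.3652

Case 3: c = 3 > log_5(45) = 2.3652
T(n) = O(n^3) = O(n^3)

For T(n) = 45T(n/5) + O(n^3): log_5(45) = 2.3652. This is Case 3 of the Master Theorem (c > log_b(a), work dominated by root), giving O(n^3).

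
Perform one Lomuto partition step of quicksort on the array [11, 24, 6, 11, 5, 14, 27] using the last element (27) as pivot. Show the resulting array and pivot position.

Lomuto partition with pivot = 27:

Initial array: [11, 24, 6, 11, 5, 14, 27]

arr[0]=11 <= 27: swap with position 0, array becomes [11, 24, 6, 11, 5, 14, 27]
arr[1]=24 <= 27: swap with position 1, array becomes [11, 24, 6, 11, 5, 14, 27]
arr[2]=6 <= 27: swap with position 2, array becomes [11, 24, 6, 11, 5, 14, 27]
arr[3]=11 <= 27: swap with position 3, array becomes [11, 24, 6, 11, 5, 14, 27]
arr[4]=5 <= 27: swap with position 4, array becomes [11, 24, 6, 11, 5, 14, 27]
arr[5]=14 <= 27: swap with position 5, array becomes [11, 24, 6, 11, 5, 14, 27]

Place pivot at position 6: [11, 24, 6, 11, 5, 14, 27]
Pivot position: 6

After partitioning with pivot 27, the array becomes [11, 24, 6, 11, 5, 14, 27]. The pivot is placed at index 6. All elements to the left of the pivot are <= 27, and all elements to the right are > 27.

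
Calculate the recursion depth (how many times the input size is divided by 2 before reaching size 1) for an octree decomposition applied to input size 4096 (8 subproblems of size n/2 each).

For divide and conquer with division factor 2:

Problem sizes at each level:
Level 0: 4096
Level 1: 2048
Level 2: 1024
Level 3: 512
Level 4: 256
Level 5: 128
Level 6: 64
Level 7: 32
Level 8: 16
Level 9: 8
Level 10: 4
Level 11: 2
Level 12: 1

The root is level 0 and the size-1 base case is level 12 (the tree spans levels 0 through 12, i.e. 13 levels counting the root), so the depth is the number of divisions: log_2(4096) = 12

The recursion tree depth is log_2(4096) = 12. At each level, the problem size is divided by 2, so it takes 12 divisions to reduce to a base case of size 1. The algorithm makes 8 recursive calls at each level.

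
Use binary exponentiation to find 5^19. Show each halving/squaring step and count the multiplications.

Computing 5^19 by squaring (build up from 5^1; each line after the first costs one multiplication):

5^1 = 5
5^2 = (5^1)^2 = 5^2 = 25
5^4 = (5^2)^2 = 25^2 = 625
5^8 = (5^4)^2 = 625^2 = 390625
5^9 = 5 * 5^8 = 5 * 390625 = 1953125
5^18 = (5^9)^2 = 1953125^2 = 3814697265625
5^19 = 5 * 5^18 = 5 * 3814697265625 = 19073486328125

Result: 19073486328125
Multiplications needed: 6 (6 lines after 5^1)

5^19 = 19073486328125. Using exponentiation by squaring, this requires 6 multiplications. The key idea: if the exponent is even, square the half-power; if odd, multiply by the base once.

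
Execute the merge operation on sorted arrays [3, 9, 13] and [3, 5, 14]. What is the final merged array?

Merging process:

Compare 3 vs 3: take 3 from left. Merged: [3]
Compare 9 vs 3: take 3 from right. Merged: [3, 3]
Compare 9 vs 5: take 5 from right. Merged: [3, 3, 5]
Compare 9 vs 14: take 9 from left. Merged: [3, 3, 5, 9]
Compare 13 vs 14: take 13 from left. Merged: [3, 3, 5, 9, 13]
Append remaining from right: [14]. Merged: [3, 3, 5, 9, 13, 14]

Final merged array: [3, 3, 5, 9, 13, 14]
Total comparisons: 5

The merged array is [3, 3, 5, 9, 13, 14], requiring 5 comparisons. The merge step runs in O(n) time where n is the total number of elements.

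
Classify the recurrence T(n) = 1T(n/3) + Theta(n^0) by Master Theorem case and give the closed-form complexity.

Master Theorem for T(n) = 1T(n/3) + O(n^0):

a = 1, b = 3, c = 0
log_b(a) = log_3(1) = 0.0000

Case 2: c = 0 = log_3(1) = 0.0000
T(n) = O(n^0 log n) = O(log n)

For T(n) = 1T(n/3) + O(n^0): log_3(1) = 0.0000. This is Case 2 of the Master Theorem (c = log_b(a), equal work at all levels), giving O(log n).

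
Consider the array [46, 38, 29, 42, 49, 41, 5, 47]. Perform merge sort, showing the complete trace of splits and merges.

Merge sort trace:

Split: [46, 38, 29, 42, 49, 41, 5, 47] -> [46, 38, 29, 42] and [49, 41, 5, 47]
  Split: [46, 38, 29, 42] -> [46, 38] and [29, 42]
    Split: [46, 38] -> [46] and [38]
    Merge: [46] + [38] -> [38, 46]
    Split: [29, 42] -> [29] and [42]
    Merge: [29] + [42] -> [29, 42]
  Merge: [38, 46] + [29, 42] -> [29, 38, 42, 46]
  Split: [49, 41, 5, 47] -> [49, 41] and [5, 47]
    Split: [49, 41] -> [49] and [41]
    Merge: [49] + [41] -> [41, 49]
    Split: [5, 47] -> [5] and [47]
    Merge: [5] + [47] -> [5, 47]
  Merge: [41, 49] + [5, 47] -> [5, 41, 47, 49]
Merge: [29, 38, 42, 46] + [5, 41, 47, 49] -> [5, 29, 38, 41, 42, 46, 47, 49]

Final sorted array: [5, 29, 38, 41, 42, 46, 47, 49]

The merge sort proceeds by recursively splitting the array and merging sorted halves.
After all merges, the sorted array is [5, 29, 38, 41, 42, 46, 47, 49].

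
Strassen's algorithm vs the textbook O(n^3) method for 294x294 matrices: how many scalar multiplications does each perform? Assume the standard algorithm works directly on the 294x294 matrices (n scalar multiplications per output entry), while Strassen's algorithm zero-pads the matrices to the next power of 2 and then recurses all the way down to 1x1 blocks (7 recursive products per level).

Matrix multiplication for 294x294 matrices:

Strassen's algorithm requires power-of-2 dimensions. Pad 294x294 to 512x512 (next power of 2).

Standard algorithm: 294^3 = 25412184 multiplications
Strassen's algorithm: 7^(log2(512)) = 7^9 = 40353607 multiplications
Difference: 25412184 - 40353607 = -14941423 (Strassen uses MORE here due to padding overhead — for small or just-over-power-of-2 n, padding can outweigh the per-level savings)

Standard: 25412184 multiplications (294^3). Strassen: 40353607 multiplications (7^9, after padding to 512x512). Strassen reduces 8 recursive multiplications to 7 at each level.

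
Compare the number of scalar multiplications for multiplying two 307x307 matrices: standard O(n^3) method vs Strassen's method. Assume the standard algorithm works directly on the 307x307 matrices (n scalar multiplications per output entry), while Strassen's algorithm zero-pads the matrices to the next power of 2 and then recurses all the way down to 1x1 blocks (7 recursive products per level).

Matrix multiplication for 307x307 matrices:

Strassen's algorithm requires power-of-2 dimensions. Pad 307x307 to 512x512 (next power of 2).

Standard algorithm: 307^3 = 28934443 multiplications
Strassen's algorithm: 7^(log2(512)) = 7^9 = 40353607 multiplications
Difference: 28934443 - 40353607 = -11419164 (Strassen uses MORE here due to padding overhead — for small or just-over-power-of-2 n, padding can outweigh the per-level savings)

Standard: 28934443 multiplications (307^3). Strassen: 40353607 multiplications (7^9, after padding to 512x512). Strassen reduces 8 recursive multiplications to 7 at each level.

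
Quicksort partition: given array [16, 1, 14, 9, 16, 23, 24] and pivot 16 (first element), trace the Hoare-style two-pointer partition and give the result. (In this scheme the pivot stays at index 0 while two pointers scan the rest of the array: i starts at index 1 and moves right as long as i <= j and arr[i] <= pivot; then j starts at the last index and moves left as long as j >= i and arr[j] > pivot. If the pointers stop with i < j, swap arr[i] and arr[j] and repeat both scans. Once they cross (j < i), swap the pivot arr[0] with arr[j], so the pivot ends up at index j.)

Hoare-style two-pointer partition with pivot = 16:

Initial array: [16, 1, 14, 9, 16, 23, 24]

Pointers start at i = 1, j = 6.
i ends at 5, j ends at 4: the pointers have crossed (j < i), so scanning stops.

Swap pivot arr[0] with arr[4] to place pivot at position 4: [16, 1, 14, 9, 16, 23, 24]
Pivot position: 4

After partitioning with pivot 16, the array becomes [16, 1, 14, 9, 16, 23, 24]. The pivot is placed at index 4. All elements to the left of the pivot are <= 16, and all elements to the right are > 16.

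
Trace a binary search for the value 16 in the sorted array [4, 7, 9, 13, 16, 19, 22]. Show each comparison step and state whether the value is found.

Binary search for 16 in [4, 7, 9, 13, 16, 19, 22]:

lo=0, hi=6, mid=3, arr[mid]=13 -> 13 < 16, search right half
lo=4, hi=6, mid=5, arr[mid]=19 -> 19 > 16, search left half
lo=4, hi=4, mid=4, arr[mid]=16 -> Found target at index 4!

Binary search finds 16 at index 4 after 3 comparisons. The search repeatedly halves the search space by comparing with the middle element.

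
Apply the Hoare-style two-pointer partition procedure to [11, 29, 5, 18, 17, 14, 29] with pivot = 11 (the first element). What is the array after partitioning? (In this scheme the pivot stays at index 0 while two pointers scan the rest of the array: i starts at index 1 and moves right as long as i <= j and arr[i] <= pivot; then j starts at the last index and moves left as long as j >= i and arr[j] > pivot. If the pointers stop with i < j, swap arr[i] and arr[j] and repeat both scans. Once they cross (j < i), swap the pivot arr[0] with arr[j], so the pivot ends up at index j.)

Hoare-style two-pointer partition with pivot = 11:

Initial array: [11, 29, 5, 18, 17, 14, 29]

Pointers start at i = 1, j = 6.
i stops at index 1 (arr[1]=29 > 11), j stops at index 2 (arr[2]=5 <= 11): swap arr[1] and arr[2], array becomes [11, 5, 29, 18, 17, 14, 29]
i ends at 2, j ends at 1: the pointers have crossed (j < i), so scanning stops.

Swap pivot arr[0] with arr[1] to place pivot at position 1: [5, 11, 29, 18, 17, 14, 29]
Pivot position: 1

After partitioning with pivot 11, the array becomes [5, 11, 29, 18, 17, 14, 29]. The pivot is placed at index 1. All elements to the left of the pivot are <= 11, and all elements to the right are > 11.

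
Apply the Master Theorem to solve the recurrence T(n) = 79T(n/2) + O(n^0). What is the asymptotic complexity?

Master Theorem for T(n) = 79T(n/2) + O(n^0):

a = 79, b = 2, c = 0
log_b(a) = log_2(79) = 6.3038

Case 1: c = 0 < log_2(79) = 6.3038
T(n) = O(n^(log_2 79))

For T(n) = 79T(n/2) + O(n^0): log_2(79) = 6.3038. This is Case 1 of the Master Theorem (c < log_b(a), work dominated by leaves), giving O(n^(log_2 79)).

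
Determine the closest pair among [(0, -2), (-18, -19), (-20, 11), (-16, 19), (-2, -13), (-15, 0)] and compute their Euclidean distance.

Computing all pairwise distances among 6 points:

d((0, -2), (-18, -19)) = 24.7588
d((0, -2), (-20, 11)) = 23.8537
d((0, -2), (-16, 19)) = 26.4008
d((0, -2), (-2, -13)) = 11.1803
d((0, -2), (-15, 0)) = 15.1327
d((-18, -19), (-20, 11)) = 30.0666
d((-18, -19), (-16, 19)) = 38.0526
d((-18, -19), (-2, -13)) = 17.088
d((-18, -19), (-15, 0)) = 19.2354
d((-20, 11), (-16, 19)) = 8.9443 <-- minimum
d((-20, 11), (-2, -13)) = 30.0
d((-20, 11), (-15, 0)) = 12.083
d((-16, 19), (-2, -13)) = 34.9285
d((-16, 19), (-15, 0)) = 19.0263
d((-2, -13), (-15, 0)) = 18.3848

Closest pair: (-20, 11) and (-16, 19) with distance 8.9443

The closest pair is (-20, 11) and (-16, 19) with Euclidean distance 8.9443. For 6 points, brute-force pairwise comparison is shown above. For large n, the divide-and-conquer algorithm (sort by x, recurse on halves, check the dividing strip) achieves O(n log n).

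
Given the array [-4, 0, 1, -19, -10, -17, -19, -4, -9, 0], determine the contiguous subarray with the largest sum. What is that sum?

Using Kadane's algorithm on [-4, 0, 1, -19, -10, -17, -19, -4, -9, 0]:

Scanning through the array:
Position 1 (value 0): max_ending_here = 0, max_so_far = 0
Position 2 (value 1): max_ending_here = 1, max_so_far = 1
Position 3 (value -19): max_ending_here = -18, max_so_far = 1
Position 4 (value -10): max_ending_here = -10, max_so_far = 1
Position 5 (value -17): max_ending_here = -17, max_so_far = 1
Position 6 (value -19): max_ending_here = -19, max_so_far = 1
Position 7 (value -4): max_ending_here = -4, max_so_far = 1
Position 8 (value -9): max_ending_here = -9, max_so_far = 1
Position 9 (value 0): max_ending_here = 0, max_so_far = 1

Maximum subarray: [0, 1]
Maximum sum: 1

The maximum subarray is [0, 1] with sum 1. This subarray runs from index 1 to index 2.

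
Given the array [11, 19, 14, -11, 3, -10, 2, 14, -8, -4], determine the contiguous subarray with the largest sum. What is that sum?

Using Kadane's algorithm on [11, 19, 14, -11, 3, -10, 2, 14, -8, -4]:

Scanning through the array:
Position 1 (value 19): max_ending_here = 30, max_so_far = 30
Position 2 (value 14): max_ending_here = 44, max_so_far = 44
Position 3 (value -11): max_ending_here = 33, max_so_far = 44
Position 4 (value 3): max_ending_here = 36, max_so_far = 44
Position 5 (value -10): max_ending_here = 26, max_so_far = 44
Position 6 (value 2): max_ending_here = 28, max_so_far = 44
Position 7 (value 14): max_ending_here = 42, max_so_far = 44
Position 8 (value -8): max_ending_here = 34, max_so_far = 44
Position 9 (value -4): max_ending_here = 30, max_so_far = 44

Maximum subarray: [11, 19, 14]
Maximum sum: 44

The maximum subarray is [11, 19, 14] with sum 44. This subarray runs from index 0 to index 2.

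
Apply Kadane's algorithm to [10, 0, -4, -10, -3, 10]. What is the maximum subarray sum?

Using Kadane's algorithm on [10, 0, -4, -10, -3, 10]:

Scanning through the array:
Position 1 (value 0): max_ending_here = 10, max_so_far = 10
Position 2 (value -4): max_ending_here = 6, max_so_far = 10
Position 3 (value -10): max_ending_here = -4, max_so_far = 10
Position 4 (value -3): max_ending_here = -3, max_so_far = 10
Position 5 (value 10): max_ending_here = 10, max_so_far = 10

Maximum subarray: [10]
Maximum sum: 10

The maximum subarray is [10] with sum 10. This subarray runs from index 0 to index 0.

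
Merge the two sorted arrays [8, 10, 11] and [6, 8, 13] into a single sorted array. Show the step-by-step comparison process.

Merging process:

Compare 8 vs 6: take 6 from right. Merged: [6]
Compare 8 vs 8: take 8 from left. Merged: [6, 8]
Compare 10 vs 8: take 8 from right. Merged: [6, 8, 8]
Compare 10 vs 13: take 10 from left. Merged: [6, 8, 8, 10]
Compare 11 vs 13: take 11 from left. Merged: [6, 8, 8, 10, 11]
Append remaining from right: [13]. Merged: [6, 8, 8, 10, 11, 13]

Final merged array: [6, 8, 8, 10, 11, 13]
Total comparisons: 5

The merged array is [6, 8, 8, 10, 11, 13], requiring 5 comparisons. The merge step runs in O(n) time where n is the total number of elements.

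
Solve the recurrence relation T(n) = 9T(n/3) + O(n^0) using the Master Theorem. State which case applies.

Master Theorem for T(n) = 9T(n/3) + O(n^0):

a = 9, b = 3, c = 0
log_b(a) = log_3(9) = 2.0000

Case 1: c = 0 < log_3(9) = 2.0000
T(n) = O(n^(log_3 9)) = O(n^2)

For T(n) = 9T(n/3) + O(n^0): log_3(9) = 2.0000. This is Case 1 of the Master Theorem (c < log_b(a), work dominated by leaves), giving O(n^2).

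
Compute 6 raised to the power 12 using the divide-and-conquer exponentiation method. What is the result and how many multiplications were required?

Computing 6^12 by squaring (build up from 6^1; each line after the first costs one multiplication):

6^1 = 6
6^2 = (6^1)^2 = 6^2 = 36
6^3 = 6 * 6^2 = 6 * 36 = 216
6^6 = (6^3)^2 = 216^2 = 46656
6^12 = (6^6)^2 = 46656^2 = 2176782336

Result: 2176782336
Multiplications needed: 4 (4 lines after 6^1)

6^12 = 2176782336. Using exponentiation by squaring, this requires 4 multiplications. The key idea: if the exponent is even, square the half-power; if odd, multiply by the base once.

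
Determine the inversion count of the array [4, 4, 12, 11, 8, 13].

Finding inversions in [4, 4, 12, 11, 8, 13]:

(2, 3): arr[2]=12 > arr[3]=11
(2, 4): arr[2]=12 > arr[4]=8
(3, 4): arr[3]=11 > arr[4]=8

Total inversions: 3

The array has 3 inversion(s): (2,3), (2,4), (3,4). Each pair (i,j) satisfies i < j and arr[i] > arr[j].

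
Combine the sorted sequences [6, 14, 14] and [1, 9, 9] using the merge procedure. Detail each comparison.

Merging process:

Compare 6 vs 1: take 1 from right. Merged: [1]
Compare 6 vs 9: take 6 from left. Merged: [1, 6]
Compare 14 vs 9: take 9 from right. Merged: [1, 6, 9]
Compare 14 vs 9: take 9 from right. Merged: [1, 6, 9, 9]
Append remaining from left: [14, 14]. Merged: [1, 6, 9, 9, 14, 14]

Final merged array: [1, 6, 9, 9, 14, 14]
Total comparisons: 4

The merged array is [1, 6, 9, 9, 14, 14], requiring 4 comparisons. The merge step runs in O(n) time where n is the total number of elements.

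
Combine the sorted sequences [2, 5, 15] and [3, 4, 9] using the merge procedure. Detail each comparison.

Merging process:

Compare 2 vs 3: take 2 from left. Merged: [2]
Compare 5 vs 3: take 3 from right. Merged: [2, 3]
Compare 5 vs 4: take 4 from right. Merged: [2, 3, 4]
Compare 5 vs 9: take 5 from left. Merged: [2, 3, 4, 5]
Compare 15 vs 9: take 9 from right. Merged: [2, 3, 4, 5, 9]
Append remaining from left: [15]. Merged: [2, 3, 4, 5, 9, 15]

Final merged array: [2, 3, 4, 5, 9, 15]
Total comparisons: 5

The merged array is [2, 3, 4, 5, 9, 15], requiring 5 comparisons. The merge step runs in O(n) time where n is the total number of elements.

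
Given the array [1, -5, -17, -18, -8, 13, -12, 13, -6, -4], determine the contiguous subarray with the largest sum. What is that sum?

Using Kadane's algorithm on [1, -5, -17, -18, -8, 13, -12, 13, -6, -4]:

Scanning through the array:
Position 1 (value -5): max_ending_here = -4, max_so_far = 1
Position 2 (value -17): max_ending_here = -17, max_so_far = 1
Position 3 (value -18): max_ending_here = -18, max_so_far = 1
Position 4 (value -8): max_ending_here = -8, max_so_far = 1
Position 5 (value 13): max_ending_here = 13, max_so_far = 13
Position 6 (value -12): max_ending_here = 1, max_so_far = 13
Position 7 (value 13): max_ending_here = 14, max_so_far = 14
Position 8 (value -6): max_ending_here = 8, max_so_far = 14
Position 9 (value -4): max_ending_here = 4, max_so_far = 14

Maximum subarray: [13, -12, 13]
Maximum sum: 14

The maximum subarray is [13, -12, 13] with sum 14. This subarray runs from index 5 to index 7.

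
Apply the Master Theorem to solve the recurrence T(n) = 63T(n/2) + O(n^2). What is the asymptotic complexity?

Master Theorem for T(n) = 63T(n/2) + O(n^2):

a = 63, b = 2, c = 2
log_b(a) = log_2(63) = 5.9773

Case 1: c = 2 < log_2(63) = 5.9773
T(n) = O(n^(log_2 63))

For T(n) = 63T(n/2) + O(n^2): log_2(63) = 5.9773. This is Case 1 of the Master Theorem (c < log_b(a), work dominated by leaves), giving O(n^(log_2 63)).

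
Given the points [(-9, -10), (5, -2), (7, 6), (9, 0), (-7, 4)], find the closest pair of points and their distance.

Computing all pairwise distances among 5 points:

d((-9, -10), (5, -2)) = 16.1245
d((-9, -10), (7, 6)) = 22.6274
d((-9, -10), (9, 0)) = 20.5913
d((-9, -10), (-7, 4)) = 14.1421
d((5, -2), (7, 6)) = 8.2462
d((5, -2), (9, 0)) = 4.4721 <-- minimum
d((5, -2), (-7, 4)) = 13.4164
d((7, 6), (9, 0)) = 6.3246
d((7, 6), (-7, 4)) = 14.1421
d((9, 0), (-7, 4)) = 16.4924

Closest pair: (5, -2) and (9, 0) with distance 4.4721

The closest pair is (5, -2) and (9, 0) with Euclidean distance 4.4721. For 5 points, brute-force pairwise comparison is shown above. For large n, the divide-and-conquer algorithm (sort by x, recurse on halves, check the dividing strip) achieves O(n log n).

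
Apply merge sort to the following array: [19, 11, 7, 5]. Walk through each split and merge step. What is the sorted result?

Merge sort trace:

Split: [19, 11, 7, 5] -> [19, 11] and [7, 5]
  Split: [19, 11] -> [19] and [11]
  Merge: [19] + [11] -> [11, 19]
  Split: [7, 5] -> [7] and [5]
  Merge: [7] + [5] -> [5, 7]
Merge: [11, 19] + [5, 7] -> [5, 7, 11, 19]

Final sorted array: [5, 7, 11, 19]

The merge sort proceeds by recursively splitting the array and merging sorted halves.
After all merges, the sorted array is [5, 7, 11, 19].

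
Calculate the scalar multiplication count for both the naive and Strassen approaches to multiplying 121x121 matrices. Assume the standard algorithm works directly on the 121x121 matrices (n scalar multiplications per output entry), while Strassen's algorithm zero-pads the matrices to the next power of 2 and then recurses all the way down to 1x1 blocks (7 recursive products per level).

Matrix multiplication for 121x121 matrices:

Strassen's algorithm requires power-of-2 dimensions. Pad 121x121 to 128x128 (next power of 2).

Standard algorithm: 121^3 = 1771561 multiplications
Strassen's algorithm: 7^(log2(128)) = 7^7 = 823543 multiplications
Savings: 1771561 - 823543 = 948018 multiplications

Standard: 1771561 multiplications (121^3). Strassen: 823543 multiplications (7^7, after padding to 128x128). Strassen reduces 8 recursive multiplications to 7 at each level.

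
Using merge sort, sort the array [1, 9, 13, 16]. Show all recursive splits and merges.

Merge sort trace:

Split: [1, 9, 13, 16] -> [1, 9] and [13, 16]
  Split: [1, 9] -> [1] and [9]
  Merge: [1] + [9] -> [1, 9]
  Split: [13, 16] -> [13] and [16]
  Merge: [13] + [16] -> [13, 16]
Merge: [1, 9] + [13, 16] -> [1, 9, 13, 16]

Final sorted array: [1, 9, 13, 16]

The merge sort proceeds by recursively splitting the array and merging sorted halves.
After all merges, the sorted array is [1, 9, 13, 16].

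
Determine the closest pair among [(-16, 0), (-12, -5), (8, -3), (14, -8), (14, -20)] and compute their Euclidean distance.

Computing all pairwise distances among 5 points:

d((-16, 0), (-12, -5)) = 6.4031 <-- minimum
d((-16, 0), (8, -3)) = 24.1868
d((-16, 0), (14, -8)) = 31.0483
d((-16, 0), (14, -20)) = 36.0555
d((-12, -5), (8, -3)) = 20.0998
d((-12, -5), (14, -8)) = 26.1725
d((-12, -5), (14, -20)) = 30.0167
d((8, -3), (14, -8)) = 7.8102
d((8, -3), (14, -20)) = 18.0278
d((14, -8), (14, -20)) = 12.0

Closest pair: (-16, 0) and (-12, -5) with distance 6.4031

The closest pair is (-16, 0) and (-12, -5) with Euclidean distance 6.4031. For 5 points, brute-force pairwise comparison is shown above. For large n, the divide-and-conquer algorithm (sort by x, recurse on halves, check the dividing strip) achieves O(n log n).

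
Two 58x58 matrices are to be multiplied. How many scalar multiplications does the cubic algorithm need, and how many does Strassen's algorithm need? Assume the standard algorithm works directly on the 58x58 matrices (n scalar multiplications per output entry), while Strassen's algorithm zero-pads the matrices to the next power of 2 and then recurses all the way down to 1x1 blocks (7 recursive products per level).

Matrix multiplication for 58x58 matrices:

Strassen's algorithm requires power-of-2 dimensions. Pad 58x58 to 64x64 (next power of 2).

Standard algorithm: 58^3 = 195112 multiplications
Strassen's algorithm: 7^(log2(64)) = 7^6 = 117649 multiplications
Savings: 195112 - 117649 = 77463 multiplications

Standard: 195112 multiplications (58^3). Strassen: 117649 multiplications (7^6, after padding to 64x64). Strassen reduces 8 recursive multiplications to 7 at each level.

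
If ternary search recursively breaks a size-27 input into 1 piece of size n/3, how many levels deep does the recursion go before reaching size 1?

For divide and conquer with division factor 3:

Problem sizes at each level:
Level 0: 27
Level 1: 9
Level 2: 3
Level 3: 1

The root is level 0 and the size-1 base case is level 3 (the tree spans levels 0 through 3, i.e. 4 levels counting the root), so the depth is the number of divisions: log_3(27) = 3

The recursion tree depth is log_3(27) = 3. At each level, the problem size is divided by 3, so it takes 3 divisions to reduce to a base case of size 1. The algorithm makes 1 recursive call at each level.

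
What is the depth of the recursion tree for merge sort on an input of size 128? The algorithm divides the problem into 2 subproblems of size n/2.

For divide and conquer with division factor 2:

Problem sizes at each level:
Level 0: 128
Level 1: 64
Level 2: 32
Level 3: 16
Level 4: 8
Level 5: 4
Level 6: 2
Level 7: 1

The root is level 0 and the size-1 base case is level 7 (the tree spans levels 0 through 7, i.e. 8 levels counting the root), so the depth is the number of divisions: log_2(128) = 7

The recursion tree depth is log_2(128) = 7. At each level, the problem size is divided by 2, so it takes 7 divisions to reduce to a base case of size 1. The algorithm makes 2 recursive calls at each level.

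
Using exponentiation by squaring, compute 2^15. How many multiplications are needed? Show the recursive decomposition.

Computing 2^15 by squaring (build up from 2^1; each line after the first costs one multiplication):

2^1 = 2
2^2 = (2^1)^2 = 2^2 = 4
2^3 = 2 * 2^2 = 2 * 4 = 8
2^6 = (2^3)^2 = 8^2 = 64
2^7 = 2 * 2^6 = 2 * 64 = 128
2^14 = (2^7)^2 = 128^2 = 16384
2^15 = 2 * 2^14 = 2 * 16384 = 32768

Result: 32768
Multiplications needed: 6 (6 lines after 2^1)

2^15 = 32768. Using exponentiation by squaring, this requires 6 multiplications. The key idea: if the exponent is even, square the half-power; if odd, multiply by the base once.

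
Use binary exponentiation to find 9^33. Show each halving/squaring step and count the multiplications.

Computing 9^33 by squaring (build up from 9^1; each line after the first costs one multiplication):

9^1 = 9
9^2 = (9^1)^2 = 9^2 = 81
9^4 = (9^2)^2 = 81^2 = 6561
9^8 = (9^4)^2 = 6561^2 = 43046721
9^16 = (9^8)^2 = 43046721^2 = 1853020188851841
9^32 = (9^16)^2 = 1853020188851841^2 = 3433683820292512484657849089281
9^33 = 9 * 9^32 = 9 * 3433683820292512484657849089281 = 30903154382632612361920641803529

Result: 30903154382632612361920641803529
Multiplications needed: 6 (6 lines after 9^1)

9^33 = 30903154382632612361920641803529. Using exponentiation by squaring, this requires 6 multiplications. The key idea: if the exponent is even, square the half-power; if odd, multiply by the base once.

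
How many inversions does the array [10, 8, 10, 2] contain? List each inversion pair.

Finding inversions in [10, 8, 10, 2]:

(0, 1): arr[0]=10 > arr[1]=8
(0, 3): arr[0]=10 > arr[3]=2
(1, 3): arr[1]=8 > arr[3]=2
(2, 3): arr[2]=10 > arr[3]=2

Total inversions: 4

The array has 4 inversion(s): (0,1), (0,3), (1,3), (2,3). Each pair (i,j) satisfies i < j and arr[i] > arr[j].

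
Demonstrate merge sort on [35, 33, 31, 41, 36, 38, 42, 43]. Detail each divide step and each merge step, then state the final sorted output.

Merge sort trace:

Split: [35, 33, 31, 41, 36, 38, 42, 43] -> [35, 33, 31, 41] and [36, 38, 42, 43]
  Split: [35, 33, 31, 41] -> [35, 33] and [31, 41]
    Split: [35, 33] -> [35] and [33]
    Merge: [35] + [33] -> [33, 35]
    Split: [31, 41] -> [31] and [41]
    Merge: [31] + [41] -> [31, 41]
  Merge: [33, 35] + [31, 41] -> [31, 33, 35, 41]
  Split: [36, 38, 42, 43] -> [36, 38] and [42, 43]
    Split: [36, 38] -> [36] and [38]
    Merge: [36] + [38] -> [36, 38]
    Split: [42, 43] -> [42] and [43]
    Merge: [42] + [43] -> [42, 43]
  Merge: [36, 38] + [42, 43] -> [36, 38, 42, 43]
Merge: [31, 33, 35, 41] + [36, 38, 42, 43] -> [31, 33, 35, 36, 38, 41, 42, 43]

Final sorted array: [31, 33, 35, 36, 38, 41, 42, 43]

The merge sort proceeds by recursively splitting the array and merging sorted halves.
After all merges, the sorted array is [31, 33, 35, 36, 38, 41, 42, 43].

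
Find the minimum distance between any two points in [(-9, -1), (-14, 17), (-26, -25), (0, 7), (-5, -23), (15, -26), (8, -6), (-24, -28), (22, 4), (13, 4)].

Computing all pairwise distances among 10 points:

d((-9, -1), (-14, 17)) = 18.6815
d((-9, -1), (-26, -25)) = 29.4109
d((-9, -1), (0, 7)) = 12.0416
d((-9, -1), (-5, -23)) = 22.3607
d((-9, -1), (15, -26)) = 34.6554
d((-9, -1), (8, -6)) = 17.72
d((-9, -1), (-24, -28)) = 30.8869
d((-9, -1), (22, 4)) = 31.4006
d((-9, -1), (13, 4)) = 22.561
d((-14, 17), (-26, -25)) = 43.6807
d((-14, 17), (0, 7)) = 17.2047
d((-14, 17), (-5, -23)) = 41.0
d((-14, 17), (15, -26)) = 51.8652
d((-14, 17), (8, -6)) = 31.8277
d((-14, 17), (-24, -28)) = 46.0977
d((-14, 17), (22, 4)) = 38.2753
d((-14, 17), (13, 4)) = 29.9666
d((-26, -25), (0, 7)) = 41.2311
d((-26, -25), (-5, -23)) = 21.095
d((-26, -25), (15, -26)) = 41.0122
d((-26, -25), (8, -6)) = 38.9487
d((-26, -25), (-24, -28)) = 3.6056 <-- minimum
d((-26, -25), (22, 4)) = 56.0803
d((-26, -25), (13, 4)) = 48.6004
d((0, 7), (-5, -23)) = 30.4138
d((0, 7), (15, -26)) = 36.2491
d((0, 7), (8, -6)) = 15.2643
d((0, 7), (-24, -28)) = 42.4382
d((0, 7), (22, 4)) = 22.2036
d((0, 7), (13, 4)) = 13.3417
d((-5, -23), (15, -26)) = 20.2237
d((-5, -23), (8, -6)) = 21.4009
d((-5, -23), (-24, -28)) = 19.6469
d((-5, -23), (22, 4)) = 38.1838
d((-5, -23), (13, 4)) = 32.45
d((15, -26), (8, -6)) = 21.1896
d((15, -26), (-24, -28)) = 39.0512
d((15, -26), (22, 4)) = 30.8058
d((15, -26), (13, 4)) = 30.0666
d((8, -6), (-24, -28)) = 38.833
d((8, -6), (22, 4)) = 17.2047
d((8, -6), (13, 4)) = 11.1803
d((-24, -28), (22, 4)) = 56.0357
d((-24, -28), (13, 4)) = 48.9183
d((22, 4), (13, 4)) = 9.0

Closest pair: (-26, -25) and (-24, -28) with distance 3.6056

The closest pair is (-26, -25) and (-24, -28) with Euclidean distance 3.6056. For 10 points, brute-force pairwise comparison is shown above. For large n, the divide-and-conquer algorithm (sort by x, recurse on halves, check the dividing strip) achieves O(n log n).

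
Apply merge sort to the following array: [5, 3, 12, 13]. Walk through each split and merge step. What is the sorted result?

Merge sort trace:

Split: [5, 3, 12, 13] -> [5, 3] and [12, 13]
  Split: [5, 3] -> [5] and [3]
  Merge: [5] + [3] -> [3, 5]
  Split: [12, 13] -> [12] and [13]
  Merge: [12] + [13] -> [12, 13]
Merge: [3, 5] + [12, 13] -> [3, 5, 12, 13]

Final sorted array: [3, 5, 12, 13]

The merge sort proceeds by recursively splitting the array and merging sorted halves.
After all merges, the sorted array is [3, 5, 12, 13].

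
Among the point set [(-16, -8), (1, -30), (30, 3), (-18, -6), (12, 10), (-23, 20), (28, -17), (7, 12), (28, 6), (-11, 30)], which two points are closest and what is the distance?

Computing all pairwise distances among 10 points:

d((-16, -8), (1, -30)) = 27.8029
d((-16, -8), (30, 3)) = 47.2969
d((-16, -8), (-18, -6)) = 2.8284 <-- minimum
d((-16, -8), (12, 10)) = 33.2866
d((-16, -8), (-23, 20)) = 28.8617
d((-16, -8), (28, -17)) = 44.911
d((-16, -8), (7, 12)) = 30.4795
d((-16, -8), (28, 6)) = 46.1736
d((-16, -8), (-11, 30)) = 38.3275
d((1, -30), (30, 3)) = 43.9318
d((1, -30), (-18, -6)) = 30.6105
d((1, -30), (12, 10)) = 41.4849
d((1, -30), (-23, 20)) = 55.4617
d((1, -30), (28, -17)) = 29.9666
d((1, -30), (7, 12)) = 42.4264
d((1, -30), (28, 6)) = 45.0
d((1, -30), (-11, 30)) = 61.1882
d((30, 3), (-18, -6)) = 48.8365
d((30, 3), (12, 10)) = 19.3132
d((30, 3), (-23, 20)) = 55.6597
d((30, 3), (28, -17)) = 20.0998
d((30, 3), (7, 12)) = 24.6982
d((30, 3), (28, 6)) = 3.6056
d((30, 3), (-11, 30)) = 49.0918
d((-18, -6), (12, 10)) = 34.0
d((-18, -6), (-23, 20)) = 26.4764
d((-18, -6), (28, -17)) = 47.2969
d((-18, -6), (7, 12)) = 30.8058
d((-18, -6), (28, 6)) = 47.5395
d((-18, -6), (-11, 30)) = 36.6742
d((12, 10), (-23, 20)) = 36.4005
d((12, 10), (28, -17)) = 31.3847
d((12, 10), (7, 12)) = 5.3852
d((12, 10), (28, 6)) = 16.4924
d((12, 10), (-11, 30)) = 30.4795
d((-23, 20), (28, -17)) = 63.0079
d((-23, 20), (7, 12)) = 31.0483
d((-23, 20), (28, 6)) = 52.8867
d((-23, 20), (-11, 30)) = 15.6205
d((28, -17), (7, 12)) = 35.805
d((28, -17), (28, 6)) = 23.0
d((28, -17), (-11, 30)) = 61.0737
d((7, 12), (28, 6)) = 21.8403
d((7, 12), (-11, 30)) = 25.4558
d((28, 6), (-11, 30)) = 45.793

Closest pair: (-16, -8) and (-18, -6) with distance 2.8284

The closest pair is (-16, -8) and (-18, -6) with Euclidean distance 2.8284. For 10 points, brute-force pairwise comparison is shown above. For large n, the divide-and-conquer algorithm (sort by x, recurse on halves, check the dividing strip) achieves O(n log n).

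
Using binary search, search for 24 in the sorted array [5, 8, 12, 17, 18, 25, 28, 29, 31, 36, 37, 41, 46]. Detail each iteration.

Binary search for 24 in [5, 8, 12, 17, 18, 25, 28, 29, 31, 36, 37, 41, 46]:

lo=0, hi=12, mid=6, arr[mid]=28 -> 28 > 24, search left half
lo=0, hi=5, mid=2, arr[mid]=12 -> 12 < 24, search right half
lo=3, hi=5, mid=4, arr[mid]=18 -> 18 < 24, search right half
lo=5, hi=5, mid=5, arr[mid]=25 -> 25 > 24, search left half
lo=5 > hi=4, target 24 not found

Binary search determines that 24 is not in the array after 4 comparisons. The search space was exhausted without finding the target.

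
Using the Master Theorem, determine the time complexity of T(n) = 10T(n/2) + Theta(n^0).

Master Theorem for T(n) = 10T(n/2) + O(n^0):

a = 10, b = 2, c = 0
log_b(a) = log_2(10) = 3.3219

Case 1: c = 0 < log_2(10) = 3.3219
T(n) = O(n^(log_2 10))

For T(n) = 10T(n/2) + O(n^0): log_2(10) = 3.3219. This is Case 1 of the Master Theorem (c < log_b(a), work dominated by leaves), giving O(n^(log_2 10)).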